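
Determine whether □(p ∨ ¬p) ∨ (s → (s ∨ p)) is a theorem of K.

Tableau for the negation ¬(□(p ∨ ¬p) ∨ (s → (s ∨ p))):
1. ¬(□(p ∨ ¬p) ∨ (s → (s ∨ p))), 0
2. ¬□(p ∨ ¬p), 0   [¬∨-rule on 1]
3. ¬(s → (s ∨ p)), 0   [¬∨-rule on 1]
4. s, 0   [¬→-rule on 3]
5. ¬(s ∨ p), 0   [¬→-rule on 3]
6. ¬s, 0   [¬∨-rule on 5]
7. ¬p, 0   [¬∨-rule on 5]
Branch closes: s and ¬s both at 0.
Every branch of the negation's tableau closes; the branch above is one of them.

Yes, valid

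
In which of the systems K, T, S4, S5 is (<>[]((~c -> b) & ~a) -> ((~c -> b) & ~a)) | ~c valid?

S5

S5-tableau for the negation ~((<>[]((~c -> b) & ~a) -> ((~c -> b) & ~a)) | ~c):
1. ~((<>[]((~c -> b) & ~a) -> ((~c -> b) & ~a)) | ~c), w0
2. ~(<>[]((~c -> b) & ~a) -> ((~c -> b) & ~a)), w0
3. c, w0
4. <>[]((~c -> b) & ~a), w0
5. ~((~c -> b) & ~a), w0
6. a, w0
7. []((~c -> b) & ~a), w1
8. (~c -> b) & ~a, w0
9. ~c -> b, w0
10. ~a, w0
Accessibility: w0Rw0, w0Rw1, w1Rw0, w1Rw1
Branch closes: a and ~a both at w0.
Every branch closes (one shown): valid in S5.
S4-tableau for the negation ~((<>[]((~c -> b) & ~a) -> ((~c -> b) & ~a)) | ~c):
1. ~((<>[]((~c -> b) & ~a) -> ((~c -> b) & ~a)) | ~c), w0
2. ~(<>[]((~c -> b) & ~a) -> ((~c -> b) & ~a)), w0
3. c, w0
4. <>[]((~c -> b) & ~a), w0
5. ~((~c -> b) & ~a), w0
6. a, w0
7. []((~c -> b) & ~a), w1
8. (~c -> b) & ~a, w1
9. ~c -> b, w1
10. ~a, w1
11. b, w1
Accessibility: w0Rw0, w0Rw1, w1Rw1
Complete open branch: countermodel on an S4-frame, so not valid in S4, nor in K, T (the same frame is also a K-frame and a T-frame).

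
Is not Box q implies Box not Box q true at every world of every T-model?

Not valid

Tableau for the negation not (not Box q implies Box not Box q):
1. not (not Box q implies Box not Box q), u
2. not Box q, u
3. not Box not Box q, u
4. not q, v
5. Box q, w
6. q, w
Accessibility: uRu, uRv, uRw, vRv, wRw
The negation has an open branch (countermodel exists).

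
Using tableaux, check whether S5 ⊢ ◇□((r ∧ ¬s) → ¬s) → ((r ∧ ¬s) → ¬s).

Valid in S5

Tableau for the negation ¬(◇□((r ∧ ¬s) → ¬s) → ((r ∧ ¬s) → ¬s)):
1. ¬(◇□((r ∧ ¬s) → ¬s) → ((r ∧ ¬s) → ¬s)), w0
2. ◇□((r ∧ ¬s) → ¬s), w0   [¬→-rule on 1]
3. ¬((r ∧ ¬s) → ¬s), w0   [¬→-rule on 1]
4. r ∧ ¬s, w0   [¬→-rule on 3]
5. s, w0   [¬→-rule on 3]
6. r, w0   [∧-rule on 4]
7. ¬s, w0   [∧-rule on 4]
Accessibility: w0Rw0
Branch closes: s and ¬s both at w0.
Every branch of the negation's tableau closes; the branch above is one of them.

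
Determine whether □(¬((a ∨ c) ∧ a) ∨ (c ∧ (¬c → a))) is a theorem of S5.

Invalid (countermodel exists)

Tableau for the negation ¬□(¬((a ∨ c) ∧ a) ∨ (c ∧ (¬c → a))):
1. ¬□(¬((a ∨ c) ∧ a) ∨ (c ∧ (¬c → a))), 0
2. ¬(¬((a ∨ c) ∧ a) ∨ (c ∧ (¬c → a))), 1   [¬□-rule on 1: fresh world 1, 0R1]
3. (a ∨ c) ∧ a, 1   [¬∨-rule on 2]
4. ¬(c ∧ (¬c → a)), 1   [¬∨-rule on 2]
5. a ∨ c, 1   [∧-rule on 3]
6. a, 1   [∧-rule on 3]
7. ¬c, 1   [¬∧-rule on 4 (branches; this branch)]
Accessibility: 0R0, 0R1, 1R0, 1R1
The negation has an open branch (countermodel exists).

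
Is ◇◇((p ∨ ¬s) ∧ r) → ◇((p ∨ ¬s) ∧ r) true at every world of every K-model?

Not valid

Tableau for the negation ¬(◇◇((p ∨ ¬s) ∧ r) → ◇((p ∨ ¬s) ∧ r)):
1. ¬(◇◇((p ∨ ¬s) ∧ r) → ◇((p ∨ ¬s) ∧ r)), u
2. ◇◇((p ∨ ¬s) ∧ r), u   [¬→-rule on 1]
3. ¬◇((p ∨ ¬s) ∧ r), u   [¬→-rule on 1]
4. ◇((p ∨ ¬s) ∧ r), v   [◇-rule on 2: fresh world v, uRv]
5. ¬((p ∨ ¬s) ∧ r), v   [¬◇-rule on 3 via uRv]
6. ¬r, v   [¬∧-rule on 5 (branches; this branch)]
7. (p ∨ ¬s) ∧ r, w   [◇-rule on 4: fresh world w, vRw]
8. p ∨ ¬s, w   [∧-rule on 7]
9. r, w   [∧-rule on 7]
10. ¬s, w   [∨-rule on 8 (branches; this branch)]
Accessibility: uRv, vRw
The negation has an open branch (countermodel exists).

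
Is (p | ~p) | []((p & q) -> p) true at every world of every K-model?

Valid

Tableau for the negation ~((p | ~p) | []((p & q) -> p)):
1. ~((p | ~p) | []((p & q) -> p)), 0
2. ~(p | ~p), 0   [~|-rule on 1]
3. ~[]((p & q) -> p), 0   [~|-rule on 1]
4. ~p, 0   [~|-rule on 2]
5. p, 0   [~|-rule on 2]
Branch closes: p and ~p both at 0.
All branches of the negation close; one closing branch shown above.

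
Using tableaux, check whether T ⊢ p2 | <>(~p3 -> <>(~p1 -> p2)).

Tableau for the negation ~(p2 | <>(~p3 -> <>(~p1 -> p2))):
1. ~(p2 | <>(~p3 -> <>(~p1 -> p2))), u
2. ~p2, u
3. ~<>(~p3 -> <>(~p1 -> p2)), u
4. ~(~p3 -> <>(~p1 -> p2)), u
5. ~p3, u
6. ~<>(~p1 -> p2), u
7. ~(~p1 -> p2), u
8. ~p1, u
Accessibility: uRu
The negation has an open branch (countermodel exists).

Invalid (countermodel exists)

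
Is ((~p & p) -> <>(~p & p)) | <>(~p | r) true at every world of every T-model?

Yes, valid

Tableau for the negation ~(((~p & p) -> <>(~p & p)) | <>(~p | r)):
1. ~(((~p & p) -> <>(~p & p)) | <>(~p | r)), w0
2. ~((~p & p) -> <>(~p & p)), w0
3. ~<>(~p | r), w0
4. ~p & p, w0
5. ~<>(~p & p), w0
6. ~p, w0
7. p, w0
Accessibility: w0Rw0
Branch closes: p and ~p both at w0.
Every branch of the negation's tableau closes; the branch above is one of them.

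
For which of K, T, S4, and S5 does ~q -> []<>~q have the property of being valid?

S4-tableau for the negation ~(~q -> []<>~q):
1. ~(~q -> []<>~q), w0
2. ~q, w0
3. ~[]<>~q, w0
4. ~<>~q, w1
5. q, w1
Accessibility: w0Rw0, w0Rw1, w1Rw1
Complete open branch: countermodel on an S4-frame, so not valid in S4, nor in K, T (the same frame is also a K-frame and a T-frame).
S5-tableau for the negation ~(~q -> []<>~q):
1. ~(~q -> []<>~q), w0
2. ~q, w0
3. ~[]<>~q, w0
4. ~<>~q, w1
5. q, w0
Accessibility: w0Rw0, w0Rw1, w1Rw0, w1Rw1
Branch closes: q and ~q both at w0.
Every branch closes (one shown): valid in S5.

S5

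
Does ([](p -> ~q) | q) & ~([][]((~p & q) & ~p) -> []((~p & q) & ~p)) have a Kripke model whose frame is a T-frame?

Unsatisfiable

1. ([](p -> ~q) | q) & ~([][]((~p & q) & ~p) -> []((~p & q) & ~p)), 0
2. [](p -> ~q) | q, 0   [&-rule on 1]
3. ~([][]((~p & q) & ~p) -> []((~p & q) & ~p)), 0   [&-rule on 1]
4. [][]((~p & q) & ~p), 0   [~->-rule on 3]
5. ~[]((~p & q) & ~p), 0   [~->-rule on 3]
6. []((~p & q) & ~p), 0   [[]-rule on 4 via 0R0]
7. (~p & q) & ~p, 0   [[]-rule on 6 via 0R0]
8. ~p & q, 0   [&-rule on 7]
9. ~p, 0   [&-rule on 7]
10. q, 0   [&-rule on 8]
11. [](p -> ~q), 0   [|-rule on 2 (branches; this branch)]
12. p -> ~q, 0   [[]-rule on 11 via 0R0]
13. ~((~p & q) & ~p), 1   [~[]-rule on 5: fresh world 1, 0R1]
14. []((~p & q) & ~p), 1   [[]-rule on 4 via 0R1]
15. (~p & q) & ~p, 1   [[]-rule on 6 via 0R1]
16. ~p & q, 1   [&-rule on 15]
17. ~p, 1   [&-rule on 15]
18. q, 1   [&-rule on 16]
19. p -> ~q, 1   [[]-rule on 11 via 0R1]
20. ~(~p & q), 1   [~&-rule on 13 (branches; this branch)]
21. ~q, 1   [~&-rule on 20 (branches; this branch)]
Accessibility: 0R0, 0R1, 1R1
Branch closes: q and ~q both at 1.
(One branch shown.) All branches close.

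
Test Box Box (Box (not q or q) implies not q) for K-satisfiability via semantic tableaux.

1. Box Box (Box (not q or q) implies not q), u

Satisfiable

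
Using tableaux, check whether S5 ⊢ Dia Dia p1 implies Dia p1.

Yes, valid

Tableau for the negation not (Dia Dia p1 implies Dia p1):
1. not (Dia Dia p1 implies Dia p1), 0
2. Dia Dia p1, 0   [neg-implies-rule on 1]
3. not Dia p1, 0   [neg-implies-rule on 1]
4. not p1, 0   [neg-Dia-rule on 3 via 0R0]
5. Dia p1, 1   [Dia-rule on 2: fresh world 1, 0R1]
6. not p1, 1   [neg-Dia-rule on 3 via 0R1]
7. p1, 2   [Dia-rule on 5: fresh world 2, 1R2]
8. not p1, 2   [neg-Dia-rule on 3 via 0R2]
Accessibility: 0R0, 0R1, 0R2, 1R0, 1R1, 1R2, 2R0, 2R1, 2R2
Branch closes: p1 and not p1 both at 2.
All branches of the negation close; one closing branch shown above.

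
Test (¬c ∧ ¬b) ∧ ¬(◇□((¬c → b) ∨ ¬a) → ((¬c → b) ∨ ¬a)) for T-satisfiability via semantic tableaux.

1. (¬c ∧ ¬b) ∧ ¬(◇□((¬c → b) ∨ ¬a) → ((¬c → b) ∨ ¬a)), 0
2. ¬c ∧ ¬b, 0
3. ¬(◇□((¬c → b) ∨ ¬a) → ((¬c → b) ∨ ¬a)), 0
4. ¬c, 0
5. ¬b, 0
6. ◇□((¬c → b) ∨ ¬a), 0
7. ¬((¬c → b) ∨ ¬a), 0
8. ¬(¬c → b), 0
9. a, 0
10. □((¬c → b) ∨ ¬a), 1
11. (¬c → b) ∨ ¬a, 1
12. ¬a, 1
Accessibility: 0R0, 0R1, 1R1

Yes, satisfiable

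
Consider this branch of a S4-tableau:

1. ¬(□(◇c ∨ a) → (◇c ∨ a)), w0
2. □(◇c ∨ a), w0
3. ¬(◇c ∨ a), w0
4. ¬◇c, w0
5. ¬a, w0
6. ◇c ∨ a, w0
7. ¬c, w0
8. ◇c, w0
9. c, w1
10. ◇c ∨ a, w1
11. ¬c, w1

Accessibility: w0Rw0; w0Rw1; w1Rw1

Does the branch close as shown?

Closed

Both c and ¬c appear at w1.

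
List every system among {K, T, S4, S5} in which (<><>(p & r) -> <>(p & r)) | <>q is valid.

S4-tableau for the negation ~((<><>(p & r) -> <>(p & r)) | <>q):
1. ~((<><>(p & r) -> <>(p & r)) | <>q), 0
2. ~(<><>(p & r) -> <>(p & r)), 0
3. ~<>q, 0
4. <><>(p & r), 0
5. ~<>(p & r), 0
6. ~q, 0
7. ~(p & r), 0
8. ~r, 0
9. <>(p & r), 1
10. ~q, 1
11. ~(p & r), 1
12. ~r, 1
13. p & r, 2
14. p, 2
15. r, 2
16. ~q, 2
17. ~(p & r), 2
18. ~r, 2
Accessibility: 0R0, 0R1, 0R2, 1R1, 1R2, 2R2
Branch closes: r and ~r both at 2.
Every branch closes (one shown): valid in S4, hence also in S5 (every theorem of S4 is a theorem of S5).
T-tableau for the negation ~((<><>(p & r) -> <>(p & r)) | <>q):
1. ~((<><>(p & r) -> <>(p & r)) | <>q), 0
2. ~(<><>(p & r) -> <>(p & r)), 0
3. ~<>q, 0
4. <><>(p & r), 0
5. ~<>(p & r), 0
6. ~q, 0
7. ~(p & r), 0
8. ~r, 0
9. <>(p & r), 1
10. ~q, 1
11. ~(p & r), 1
12. ~r, 1
13. p & r, 2
14. p, 2
15. r, 2
Accessibility: 0R0, 0R1, 1R1, 1R2, 2R2
Complete open branch: countermodel on a T-frame, so not valid in T, nor in K (the same frame is also a K-frame).

S4, S5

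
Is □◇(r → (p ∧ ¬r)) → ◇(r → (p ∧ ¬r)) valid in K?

Tableau for the negation ¬(□◇(r → (p ∧ ¬r)) → ◇(r → (p ∧ ¬r))):
1. ¬(□◇(r → (p ∧ ¬r)) → ◇(r → (p ∧ ¬r))), 0
2. □◇(r → (p ∧ ¬r)), 0
3. ¬◇(r → (p ∧ ¬r)), 0
The negation has an open branch (countermodel exists).

No, not valid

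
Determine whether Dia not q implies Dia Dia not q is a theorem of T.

Valid in T

Tableau for the negation not (Dia not q implies Dia Dia not q):
1. not (Dia not q implies Dia Dia not q), u
2. Dia not q, u   [neg-implies-rule on 1]
3. not Dia Dia not q, u   [neg-implies-rule on 1]
4. not Dia not q, u   [neg-Dia-rule on 3 via uRu]
5. q, u   [neg-Dia-rule on 4 via uRu]
6. not q, v   [Dia-rule on 2: fresh world v, uRv]
7. not Dia not q, v   [neg-Dia-rule on 3 via uRv]
8. q, v   [neg-Dia-rule on 4 via uRv]
Accessibility: uRu, uRv, vRv
Branch closes: q and not q both at v.
All branches of the negation close; one closing branch shown above.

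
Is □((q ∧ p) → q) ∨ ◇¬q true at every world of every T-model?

Valid

Tableau for the negation ¬(□((q ∧ p) → q) ∨ ◇¬q):
1. ¬(□((q ∧ p) → q) ∨ ◇¬q), w0
2. ¬□((q ∧ p) → q), w0   [¬∨-rule on 1]
3. ¬◇¬q, w0   [¬∨-rule on 1]
4. q, w0   [¬◇-rule on 3 via w0Rw0]
5. ¬((q ∧ p) → q), w1   [¬□-rule on 2: fresh world w1, w0Rw1]
6. q ∧ p, w1   [¬→-rule on 5]
7. ¬q, w1   [¬→-rule on 5]
8. q, w1   [∧-rule on 6]
9. p, w1   [∧-rule on 6]
Accessibility: w0Rw0, w0Rw1, w1Rw1
Branch closes: q and ¬q both at w1.
All branches of the negation close; one closing branch shown above.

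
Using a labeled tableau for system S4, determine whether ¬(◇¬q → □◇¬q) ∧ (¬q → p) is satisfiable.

Yes, satisfiable

1. ¬(◇¬q → □◇¬q) ∧ (¬q → p), u
2. ¬(◇¬q → □◇¬q), u
3. ¬q → p, u
4. ◇¬q, u
5. ¬□◇¬q, u
6. p, u
7. ¬q, v
8. ¬◇¬q, w
9. q, w
Accessibility: uRu, uRv, uRw, vRv, wRw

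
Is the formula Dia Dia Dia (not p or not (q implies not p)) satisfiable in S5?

Yes, satisfiable

1. Dia Dia Dia (not p or not (q implies not p)), u
2. Dia Dia (not p or not (q implies not p)), v
3. Dia (not p or not (q implies not p)), w
4. not p or not (q implies not p), x
5. not (q implies not p), x
6. q, x
7. p, x
Accessibility: uRu, uRv, uRw, uRx, vRu, vRv, vRw, vRx, wRu, wRv, wRw, wRx, xRu, xRv, xRw, xRx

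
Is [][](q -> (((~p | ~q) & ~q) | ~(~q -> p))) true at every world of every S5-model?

Tableau for the negation ~[][](q -> (((~p | ~q) & ~q) | ~(~q -> p))):
1. ~[][](q -> (((~p | ~q) & ~q) | ~(~q -> p))), 0
2. ~[](q -> (((~p | ~q) & ~q) | ~(~q -> p))), 1   [~[]-rule on 1: fresh world 1, 0R1]
3. ~(q -> (((~p | ~q) & ~q) | ~(~q -> p))), 2   [~[]-rule on 2: fresh world 2, 1R2]
4. q, 2   [~->-rule on 3]
5. ~(((~p | ~q) & ~q) | ~(~q -> p)), 2   [~->-rule on 3]
6. ~((~p | ~q) & ~q), 2   [~|-rule on 5]
7. ~q -> p, 2   [~|-rule on 5]
8. p, 2   [->-rule on 7 (branches; this branch)]
Accessibility: 0R0, 0R1, 0R2, 1R0, 1R1, 1R2, 2R0, 2R1, 2R2
The negation has an open branch (countermodel exists).

No, not valid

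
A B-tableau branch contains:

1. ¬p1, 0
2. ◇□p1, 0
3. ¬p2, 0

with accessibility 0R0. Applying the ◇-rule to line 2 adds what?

a fresh world 1 with 0R1, and □p1 at 1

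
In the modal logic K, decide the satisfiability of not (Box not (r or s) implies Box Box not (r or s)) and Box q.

Satisfiable (open branch found)

1. not (Box not (r or s) implies Box Box not (r or s)) and Box q, 0
2. not (Box not (r or s) implies Box Box not (r or s)), 0
3. Box q, 0
4. Box not (r or s), 0
5. not Box Box not (r or s), 0
6. not Box not (r or s), 1
7. q, 1
8. not (r or s), 1
9. not r, 1
10. not s, 1
11. r or s, 2
12. s, 2
Accessibility: 0R1, 1R2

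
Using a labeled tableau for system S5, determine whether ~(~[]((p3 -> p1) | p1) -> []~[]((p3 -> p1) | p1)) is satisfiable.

Unsatisfiable (every branch closes)

1. ~(~[]((p3 -> p1) | p1) -> []~[]((p3 -> p1) | p1)), w0
2. ~[]((p3 -> p1) | p1), w0
3. ~[]~[]((p3 -> p1) | p1), w0
4. ~((p3 -> p1) | p1), w1
5. ~(p3 -> p1), w1
6. ~p1, w1
7. p3, w1
8. []((p3 -> p1) | p1), w2
9. (p3 -> p1) | p1, w0
10. (p3 -> p1) | p1, w1
11. (p3 -> p1) | p1, w2
12. p3 -> p1, w0
13. p3 -> p1, w1
14. p1, w2
15. p1, w0
16. p1, w1
Accessibility: w0Rw0, w0Rw1, w0Rw2, w1Rw0, w1Rw1, w1Rw2, w2Rw0, w2Rw1, w2Rw2
Branch closes: p1 and ~p1 both at w1.
Every branch closes; the branch above is one of them.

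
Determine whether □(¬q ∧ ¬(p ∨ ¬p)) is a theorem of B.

Tableau for the negation ¬□(¬q ∧ ¬(p ∨ ¬p)):
1. ¬□(¬q ∧ ¬(p ∨ ¬p)), w0
2. ¬(¬q ∧ ¬(p ∨ ¬p)), w1   [¬□-rule on 1: fresh world w1, w0Rw1]
3. p ∨ ¬p, w1   [¬∧-rule on 2 (branches; this branch)]
4. ¬p, w1   [∨-rule on 3 (branches; this branch)]
Accessibility: w0Rw0, w0Rw1, w1Rw0, w1Rw1
The negation has an open branch (countermodel exists).

No, not valid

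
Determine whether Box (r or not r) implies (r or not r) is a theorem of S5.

Tableau for the negation not (Box (r or not r) implies (r or not r)):
1. not (Box (r or not r) implies (r or not r)), u
2. Box (r or not r), u
3. not (r or not r), u
4. not r, u
5. r, u
Accessibility: uRu
Branch closes: r and not r both at u.
All branches of the negation close; one closing branch shown above.

Valid in S5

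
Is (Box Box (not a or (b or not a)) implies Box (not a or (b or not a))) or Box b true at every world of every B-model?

Tableau for the negation not ((Box Box (not a or (b or not a)) implies Box (not a or (b or not a))) or Box b):
1. not ((Box Box (not a or (b or not a)) implies Box (not a or (b or not a))) or Box b), w0
2. not (Box Box (not a or (b or not a)) implies Box (not a or (b or not a))), w0   [neg-or-rule on 1]
3. not Box b, w0   [neg-or-rule on 1]
4. Box Box (not a or (b or not a)), w0   [neg-implies-rule on 2]
5. not Box (not a or (b or not a)), w0   [neg-implies-rule on 2]
6. Box (not a or (b or not a)), w0   [Box-rule on 4 via w0Rw0]
7. not a or (b or not a), w0   [Box-rule on 6 via w0Rw0]
8. b or not a, w0   [or-rule on 7 (branches; this branch)]
9. not a, w0   [or-rule on 8 (branches; this branch)]
10. not b, w1   [neg-Box-rule on 3: fresh world w1, w0Rw1]
11. Box (not a or (b or not a)), w1   [Box-rule on 4 via w0Rw1]
12. not a or (b or not a), w1   [Box-rule on 6 via w0Rw1]
13. b or not a, w1   [or-rule on 12 (branches; this branch)]
14. not a, w1   [or-rule on 13 (branches; this branch)]
15. not (not a or (b or not a)), w2   [neg-Box-rule on 5: fresh world w2, w0Rw2]
16. a, w2   [neg-or-rule on 15]
17. not (b or not a), w2   [neg-or-rule on 15]
18. not b, w2   [neg-or-rule on 17]
19. Box (not a or (b or not a)), w2   [Box-rule on 4 via w0Rw2]
20. not a or (b or not a), w2   [Box-rule on 6 via w0Rw2]
21. b or not a, w2   [or-rule on 20 (branches; this branch)]
22. not a, w2   [or-rule on 21 (branches; this branch)]
Accessibility: w0Rw0, w0Rw1, w0Rw2, w1Rw0, w1Rw1, w2Rw0, w2Rw2
Branch closes: a and not a both at w2.
All branches of the negation close; one closing branch shown above.

Valid in B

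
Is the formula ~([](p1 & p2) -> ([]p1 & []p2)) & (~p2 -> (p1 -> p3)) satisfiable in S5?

1. ~([](p1 & p2) -> ([]p1 & []p2)) & (~p2 -> (p1 -> p3)), w0
2. ~([](p1 & p2) -> ([]p1 & []p2)), w0
3. ~p2 -> (p1 -> p3), w0
4. [](p1 & p2), w0
5. ~([]p1 & []p2), w0
6. p1 & p2, w0
7. p1, w0
8. p2, w0
9. p1 -> p3, w0
10. ~[]p2, w0
11. p3, w0
12. ~p2, w1
13. p1 & p2, w1
14. p1, w1
15. p2, w1
Accessibility: w0Rw0, w0Rw1, w1Rw0, w1Rw1
Branch closes: p2 and ~p2 both at w1.
(One branch shown.) All branches close.

Unsatisfiable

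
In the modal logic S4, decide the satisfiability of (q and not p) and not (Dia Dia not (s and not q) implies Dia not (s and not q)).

1. (q and not p) and not (Dia Dia not (s and not q) implies Dia not (s and not q)), u
2. q and not p, u
3. not (Dia Dia not (s and not q) implies Dia not (s and not q)), u
4. q, u
5. not p, u
6. Dia Dia not (s and not q), u
7. not Dia not (s and not q), u
8. s and not q, u
9. s, u
10. not q, u
Accessibility: uRu
Branch closes: q and not q both at u.
All branches of the tableau close; one closing branch shown above.

No, unsatisfiable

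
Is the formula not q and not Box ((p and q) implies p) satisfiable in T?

1. not q and not Box ((p and q) implies p), 0
2. not q, 0   [and-rule on 1]
3. not Box ((p and q) implies p), 0   [and-rule on 1]
4. not ((p and q) implies p), 1   [neg-Box-rule on 3: fresh world 1, 0R1]
5. p and q, 1   [neg-implies-rule on 4]
6. not p, 1   [neg-implies-rule on 4]
7. p, 1   [and-rule on 5]
8. q, 1   [and-rule on 5]
Accessibility: 0R0, 0R1, 1R1
Branch closes: p and not p both at 1.
All branches of the tableau close; one closing branch shown above.

No, unsatisfiable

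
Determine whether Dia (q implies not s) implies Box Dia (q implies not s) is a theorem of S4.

Invalid (countermodel exists)

Tableau for the negation not (Dia (q implies not s) implies Box Dia (q implies not s)):
1. not (Dia (q implies not s) implies Box Dia (q implies not s)), w0
2. Dia (q implies not s), w0   [neg-implies-rule on 1]
3. not Box Dia (q implies not s), w0   [neg-implies-rule on 1]
4. q implies not s, w1   [Dia-rule on 2: fresh world w1, w0Rw1]
5. not s, w1   [implies-rule on 4 (branches; this branch)]
6. not Dia (q implies not s), w2   [neg-Box-rule on 3: fresh world w2, w0Rw2]
7. not (q implies not s), w2   [neg-Dia-rule on 6 via w2Rw2]
8. q, w2   [neg-implies-rule on 7]
9. s, w2   [neg-implies-rule on 7]
Accessibility: w0Rw0, w0Rw1, w0Rw2, w1Rw1, w2Rw2
The negation has an open branch (countermodel exists).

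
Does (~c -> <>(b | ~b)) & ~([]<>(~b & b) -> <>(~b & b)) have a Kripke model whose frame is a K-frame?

Satisfiable

1. (~c -> <>(b | ~b)) & ~([]<>(~b & b) -> <>(~b & b)), 0
2. ~c -> <>(b | ~b), 0
3. ~([]<>(~b & b) -> <>(~b & b)), 0
4. []<>(~b & b), 0
5. ~<>(~b & b), 0
6. c, 0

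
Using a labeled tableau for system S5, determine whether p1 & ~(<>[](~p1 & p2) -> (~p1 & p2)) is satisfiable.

1. p1 & ~(<>[](~p1 & p2) -> (~p1 & p2)), w0
2. p1, w0   [&-rule on 1]
3. ~(<>[](~p1 & p2) -> (~p1 & p2)), w0   [&-rule on 1]
4. <>[](~p1 & p2), w0   [~->-rule on 3]
5. ~(~p1 & p2), w0   [~->-rule on 3]
6. ~p2, w0   [~&-rule on 5 (branches; this branch)]
7. [](~p1 & p2), w1   [<>-rule on 4: fresh world w1, w0Rw1]
8. ~p1 & p2, w0   [[]-rule on 7 via w1Rw0]
9. ~p1, w0   [&-rule on 8]
10. p2, w0   [&-rule on 8]
Accessibility: w0Rw0, w0Rw1, w1Rw0, w1Rw1
Branch closes: p1 and ~p1 both at w0.
Every branch closes; the branch above is one of them.

Unsatisfiable (every branch closes)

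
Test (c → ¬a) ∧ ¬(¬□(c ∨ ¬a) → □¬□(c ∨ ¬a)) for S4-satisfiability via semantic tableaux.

1. (c → ¬a) ∧ ¬(¬□(c ∨ ¬a) → □¬□(c ∨ ¬a)), u
2. c → ¬a, u
3. ¬(¬□(c ∨ ¬a) → □¬□(c ∨ ¬a)), u
4. ¬□(c ∨ ¬a), u
5. ¬□¬□(c ∨ ¬a), u
6. ¬a, u
7. ¬(c ∨ ¬a), v
8. ¬c, v
9. a, v
10. □(c ∨ ¬a), w
11. c ∨ ¬a, w
12. ¬a, w
Accessibility: uRu, uRv, uRw, vRv, wRw

Satisfiable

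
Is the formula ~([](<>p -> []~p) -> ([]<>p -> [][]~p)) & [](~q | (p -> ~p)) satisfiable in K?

Unsatisfiable

1. ~([](<>p -> []~p) -> ([]<>p -> [][]~p)) & [](~q | (p -> ~p)), w0
2. ~([](<>p -> []~p) -> ([]<>p -> [][]~p)), w0
3. [](~q | (p -> ~p)), w0
4. [](<>p -> []~p), w0
5. ~([]<>p -> [][]~p), w0
6. []<>p, w0
7. ~[][]~p, w0
8. ~[]~p, w1
9. ~q | (p -> ~p), w1
10. <>p -> []~p, w1
11. <>p, w1
12. p -> ~p, w1
13. []~p, w1
14. ~p, w1
15. p, w2
16. ~p, w2
Accessibility: w0Rw1, w1Rw2
Branch closes: p and ~p both at w2.
All branches of the tableau close; one closing branch shown above.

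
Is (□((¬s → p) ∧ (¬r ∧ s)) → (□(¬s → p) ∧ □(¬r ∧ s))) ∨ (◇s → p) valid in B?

Valid

Tableau for the negation ¬((□((¬s → p) ∧ (¬r ∧ s)) → (□(¬s → p) ∧ □(¬r ∧ s))) ∨ (◇s → p)):
1. ¬((□((¬s → p) ∧ (¬r ∧ s)) → (□(¬s → p) ∧ □(¬r ∧ s))) ∨ (◇s → p)), w0
2. ¬(□((¬s → p) ∧ (¬r ∧ s)) → (□(¬s → p) ∧ □(¬r ∧ s))), w0   [¬∨-rule on 1]
3. ¬(◇s → p), w0   [¬∨-rule on 1]
4. □((¬s → p) ∧ (¬r ∧ s)), w0   [¬→-rule on 2]
5. ¬(□(¬s → p) ∧ □(¬r ∧ s)), w0   [¬→-rule on 2]
6. ◇s, w0   [¬→-rule on 3]
7. ¬p, w0   [¬→-rule on 3]
8. (¬s → p) ∧ (¬r ∧ s), w0   [□-rule on 4 via w0Rw0]
9. ¬s → p, w0   [∧-rule on 8]
10. ¬r ∧ s, w0   [∧-rule on 8]
11. ¬r, w0   [∧-rule on 10]
12. s, w0   [∧-rule on 10]
13. ¬□(¬r ∧ s), w0   [¬∧-rule on 5 (branches; this branch)]
14. s, w1   [◇-rule on 6: fresh world w1, w0Rw1]
15. (¬s → p) ∧ (¬r ∧ s), w1   [□-rule on 4 via w0Rw1]
16. ¬s → p, w1   [∧-rule on 15]
17. ¬r ∧ s, w1   [∧-rule on 15]
18. ¬r, w1   [∧-rule on 17]
19. p, w1   [→-rule on 16 (branches; this branch)]
20. ¬(¬r ∧ s), w2   [¬□-rule on 13: fresh world w2, w0Rw2]
21. (¬s → p) ∧ (¬r ∧ s), w2   [□-rule on 4 via w0Rw2]
22. ¬s → p, w2   [∧-rule on 21]
23. ¬r ∧ s, w2   [∧-rule on 21]
24. ¬r, w2   [∧-rule on 23]
25. s, w2   [∧-rule on 23]
26. ¬s, w2   [¬∧-rule on 20 (branches; this branch)]
Accessibility: w0Rw0, w0Rw1, w0Rw2, w1Rw0, w1Rw1, w2Rw0, w2Rw2
Branch closes: s and ¬s both at w2.
Every branch of the negation's tableau closes; the branch above is one of them.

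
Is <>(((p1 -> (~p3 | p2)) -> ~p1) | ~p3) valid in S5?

Not valid

Tableau for the negation ~<>(((p1 -> (~p3 | p2)) -> ~p1) | ~p3):
1. ~<>(((p1 -> (~p3 | p2)) -> ~p1) | ~p3), w0
2. ~(((p1 -> (~p3 | p2)) -> ~p1) | ~p3), w0   [~<>-rule on 1 via w0Rw0]
3. ~((p1 -> (~p3 | p2)) -> ~p1), w0   [~|-rule on 2]
4. p3, w0   [~|-rule on 2]
5. p1 -> (~p3 | p2), w0   [~->-rule on 3]
6. p1, w0   [~->-rule on 3]
7. ~p3 | p2, w0   [->-rule on 5 (branches; this branch)]
8. p2, w0   [|-rule on 7 (branches; this branch)]
Accessibility: w0Rw0
The negation has an open branch (countermodel exists).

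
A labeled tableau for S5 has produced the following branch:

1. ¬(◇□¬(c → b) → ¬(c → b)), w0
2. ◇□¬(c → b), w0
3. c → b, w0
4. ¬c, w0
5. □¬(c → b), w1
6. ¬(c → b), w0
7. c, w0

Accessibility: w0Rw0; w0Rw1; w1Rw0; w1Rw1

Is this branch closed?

Closed

Both c and ¬c appear at w0.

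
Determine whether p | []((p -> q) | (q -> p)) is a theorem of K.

Tableau for the negation ~(p | []((p -> q) | (q -> p))):
1. ~(p | []((p -> q) | (q -> p))), w0
2. ~p, w0
3. ~[]((p -> q) | (q -> p)), w0
4. ~((p -> q) | (q -> p)), w1
5. ~(p -> q), w1
6. ~(q -> p), w1
7. p, w1
8. ~q, w1
9. q, w1
10. ~p, w1
Accessibility: w0Rw1
Branch closes: q and ~q both at w1.
Every branch of the negation's tableau closes; the branch above is one of them.

Valid in K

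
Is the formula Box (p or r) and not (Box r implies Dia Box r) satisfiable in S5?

Unsatisfiable (every branch closes)

1. Box (p or r) and not (Box r implies Dia Box r), w0
2. Box (p or r), w0
3. not (Box r implies Dia Box r), w0
4. Box r, w0
5. not Dia Box r, w0
6. p or r, w0
7. r, w0
8. not Box r, w0
9. not r, w1
10. p or r, w1
11. r, w1
Accessibility: w0Rw0, w0Rw1, w1Rw0, w1Rw1
Branch closes: r and not r both at w1.
Every branch closes; the branch above is one of them.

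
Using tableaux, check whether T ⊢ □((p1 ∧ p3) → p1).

Valid

Tableau for the negation ¬□((p1 ∧ p3) → p1):
1. ¬□((p1 ∧ p3) → p1), w0
2. ¬((p1 ∧ p3) → p1), w1   [¬□-rule on 1: fresh world w1, w0Rw1]
3. p1 ∧ p3, w1   [¬→-rule on 2]
4. ¬p1, w1   [¬→-rule on 2]
5. p1, w1   [∧-rule on 3]
6. p3, w1   [∧-rule on 3]
Accessibility: w0Rw0, w0Rw1, w1Rw1
Branch closes: p1 and ¬p1 both at w1.
Every branch of the negation's tableau closes; the branch above is one of them.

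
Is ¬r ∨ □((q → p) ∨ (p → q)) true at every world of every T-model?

Tableau for the negation ¬(¬r ∨ □((q → p) ∨ (p → q))):
1. ¬(¬r ∨ □((q → p) ∨ (p → q))), u
2. r, u
3. ¬□((q → p) ∨ (p → q)), u
4. ¬((q → p) ∨ (p → q)), v
5. ¬(q → p), v
6. ¬(p → q), v
7. q, v
8. ¬p, v
9. p, v
10. ¬q, v
Accessibility: uRu, uRv, vRv
Branch closes: p and ¬p both at v.
All branches of the negation close; one closing branch shown above.

Yes, valid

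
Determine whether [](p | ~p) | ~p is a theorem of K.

Valid

Tableau for the negation ~([](p | ~p) | ~p):
1. ~([](p | ~p) | ~p), 0
2. ~[](p | ~p), 0
3. p, 0
4. ~(p | ~p), 1
5. ~p, 1
6. p, 1
Accessibility: 0R1
Branch closes: p and ~p both at 1.
Every branch of the negation's tableau closes; the branch above is one of them.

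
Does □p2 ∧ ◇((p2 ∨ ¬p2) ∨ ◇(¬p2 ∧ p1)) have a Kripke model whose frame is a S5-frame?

1. □p2 ∧ ◇((p2 ∨ ¬p2) ∨ ◇(¬p2 ∧ p1)), w0
2. □p2, w0
3. ◇((p2 ∨ ¬p2) ∨ ◇(¬p2 ∧ p1)), w0
4. p2, w0
5. (p2 ∨ ¬p2) ∨ ◇(¬p2 ∧ p1), w1
6. p2, w1
7. p2 ∨ ¬p2, w1
Accessibility: w0Rw0, w0Rw1, w1Rw0, w1Rw1

Satisfiable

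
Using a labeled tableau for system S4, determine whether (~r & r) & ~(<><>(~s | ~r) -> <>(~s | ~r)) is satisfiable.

1. (~r & r) & ~(<><>(~s | ~r) -> <>(~s | ~r)), 0
2. ~r & r, 0   [&-rule on 1]
3. ~(<><>(~s | ~r) -> <>(~s | ~r)), 0   [&-rule on 1]
4. ~r, 0   [&-rule on 2]
5. r, 0   [&-rule on 2]
Accessibility: 0R0
Branch closes: r and ~r both at 0.
(One branch shown.) All branches close.

No, unsatisfiable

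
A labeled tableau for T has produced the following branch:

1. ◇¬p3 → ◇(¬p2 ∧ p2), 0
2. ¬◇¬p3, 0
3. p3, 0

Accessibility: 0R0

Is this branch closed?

There is no literal clash: for every atom and world, at most one sign appears.

No, open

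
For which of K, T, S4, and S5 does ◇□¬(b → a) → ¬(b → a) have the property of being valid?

S5

S4-tableau for the negation ¬(◇□¬(b → a) → ¬(b → a)):
1. ¬(◇□¬(b → a) → ¬(b → a)), u
2. ◇□¬(b → a), u
3. b → a, u
4. a, u
5. □¬(b → a), v
6. ¬(b → a), v
7. b, v
8. ¬a, v
Accessibility: uRu, uRv, vRv
Complete open branch: countermodel on an S4-frame, so not valid in S4, nor in K, T (the same frame is also a K-frame and a T-frame).
S5-tableau for the negation ¬(◇□¬(b → a) → ¬(b → a)):
1. ¬(◇□¬(b → a) → ¬(b → a)), u
2. ◇□¬(b → a), u
3. b → a, u
4. a, u
5. □¬(b → a), v
6. ¬(b → a), u
7. b, u
8. ¬a, u
Accessibility: uRu, uRv, vRu, vRv
Branch closes: a and ¬a both at u.
Every branch closes (one shown): valid in S5.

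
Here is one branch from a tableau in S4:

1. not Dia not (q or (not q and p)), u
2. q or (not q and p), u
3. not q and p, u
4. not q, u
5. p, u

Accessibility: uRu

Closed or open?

No, open

There is no literal clash: for every atom and world, at most one sign appears.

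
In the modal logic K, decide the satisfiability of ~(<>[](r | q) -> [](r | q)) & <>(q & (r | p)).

1. ~(<>[](r | q) -> [](r | q)) & <>(q & (r | p)), u
2. ~(<>[](r | q) -> [](r | q)), u
3. <>(q & (r | p)), u
4. <>[](r | q), u
5. ~[](r | q), u
6. q & (r | p), v
7. q, v
8. r | p, v
9. p, v
10. [](r | q), w
11. ~(r | q), x
12. ~r, x
13. ~q, x
Accessibility: uRv, uRw, uRx

Satisfiable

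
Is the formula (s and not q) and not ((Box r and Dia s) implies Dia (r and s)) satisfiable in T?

No, unsatisfiable

1. (s and not q) and not ((Box r and Dia s) implies Dia (r and s)), u
2. s and not q, u
3. not ((Box r and Dia s) implies Dia (r and s)), u
4. s, u
5. not q, u
6. Box r and Dia s, u
7. not Dia (r and s), u
8. Box r, u
9. Dia s, u
10. not (r and s), u
11. r, u
12. not s, u
Accessibility: uRu
Branch closes: s and not s both at u.
Every branch closes; the branch above is one of them.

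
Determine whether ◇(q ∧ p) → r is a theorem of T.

Tableau for the negation ¬(◇(q ∧ p) → r):
1. ¬(◇(q ∧ p) → r), w0
2. ◇(q ∧ p), w0
3. ¬r, w0
4. q ∧ p, w1
5. q, w1
6. p, w1
Accessibility: w0Rw0, w0Rw1, w1Rw1
The negation has an open branch (countermodel exists).

Not valid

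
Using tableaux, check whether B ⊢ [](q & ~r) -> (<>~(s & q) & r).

Tableau for the negation ~([](q & ~r) -> (<>~(s & q) & r)):
1. ~([](q & ~r) -> (<>~(s & q) & r)), 0
2. [](q & ~r), 0
3. ~(<>~(s & q) & r), 0
4. q & ~r, 0
5. q, 0
6. ~r, 0
Accessibility: 0R0
The negation has an open branch (countermodel exists).

Not valid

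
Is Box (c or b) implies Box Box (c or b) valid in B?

Tableau for the negation not (Box (c or b) implies Box Box (c or b)):
1. not (Box (c or b) implies Box Box (c or b)), 0
2. Box (c or b), 0
3. not Box Box (c or b), 0
4. c or b, 0
5. b, 0
6. not Box (c or b), 1
7. c or b, 1
8. b, 1
9. not (c or b), 2
10. not c, 2
11. not b, 2
Accessibility: 0R0, 0R1, 1R0, 1R1, 1R2, 2R1, 2R2
The negation has an open branch (countermodel exists).

Invalid (countermodel exists)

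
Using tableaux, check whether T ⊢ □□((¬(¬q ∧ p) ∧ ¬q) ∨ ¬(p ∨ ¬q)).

Tableau for the negation ¬□□((¬(¬q ∧ p) ∧ ¬q) ∨ ¬(p ∨ ¬q)):
1. ¬□□((¬(¬q ∧ p) ∧ ¬q) ∨ ¬(p ∨ ¬q)), u
2. ¬□((¬(¬q ∧ p) ∧ ¬q) ∨ ¬(p ∨ ¬q)), v
3. ¬((¬(¬q ∧ p) ∧ ¬q) ∨ ¬(p ∨ ¬q)), w
4. ¬(¬(¬q ∧ p) ∧ ¬q), w
5. p ∨ ¬q, w
6. q, w
7. p, w
Accessibility: uRu, uRv, vRv, vRw, wRw
The negation has an open branch (countermodel exists).

Invalid (countermodel exists)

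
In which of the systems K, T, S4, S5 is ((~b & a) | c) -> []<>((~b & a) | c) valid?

S5

S5-tableau for the negation ~(((~b & a) | c) -> []<>((~b & a) | c)):
1. ~(((~b & a) | c) -> []<>((~b & a) | c)), w0
2. (~b & a) | c, w0
3. ~[]<>((~b & a) | c), w0
4. ~b & a, w0
5. ~b, w0
6. a, w0
7. ~<>((~b & a) | c), w1
8. ~((~b & a) | c), w0
9. ~(~b & a), w0
10. ~c, w0
11. ~((~b & a) | c), w1
12. ~(~b & a), w1
13. ~c, w1
14. ~a, w0
Accessibility: w0Rw0, w0Rw1, w1Rw0, w1Rw1
Branch closes: a and ~a both at w0.
Every branch closes (one shown): valid in S5.
S4-tableau for the negation ~(((~b & a) | c) -> []<>((~b & a) | c)):
1. ~(((~b & a) | c) -> []<>((~b & a) | c)), w0
2. (~b & a) | c, w0
3. ~[]<>((~b & a) | c), w0
4. c, w0
5. ~<>((~b & a) | c), w1
6. ~((~b & a) | c), w1
7. ~(~b & a), w1
8. ~c, w1
9. ~a, w1
Accessibility: w0Rw0, w0Rw1, w1Rw1
Complete open branch: countermodel on an S4-frame, so not valid in S4, nor in K, T (the same frame is also a K-frame and a T-frame).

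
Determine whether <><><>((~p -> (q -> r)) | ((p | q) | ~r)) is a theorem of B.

Yes, valid

Tableau for the negation ~<><><>((~p -> (q -> r)) | ((p | q) | ~r)):
1. ~<><><>((~p -> (q -> r)) | ((p | q) | ~r)), 0
2. ~<><>((~p -> (q -> r)) | ((p | q) | ~r)), 0   [~<>-rule on 1 via 0R0]
3. ~<>((~p -> (q -> r)) | ((p | q) | ~r)), 0   [~<>-rule on 2 via 0R0]
4. ~((~p -> (q -> r)) | ((p | q) | ~r)), 0   [~<>-rule on 3 via 0R0]
5. ~(~p -> (q -> r)), 0   [~|-rule on 4]
6. ~((p | q) | ~r), 0   [~|-rule on 4]
7. ~p, 0   [~->-rule on 5]
8. ~(q -> r), 0   [~->-rule on 5]
9. ~(p | q), 0   [~|-rule on 6]
10. r, 0   [~|-rule on 6]
11. q, 0   [~->-rule on 8]
12. ~r, 0   [~->-rule on 8]
Accessibility: 0R0
Branch closes: r and ~r both at 0.
All branches of the negation close; one closing branch shown above.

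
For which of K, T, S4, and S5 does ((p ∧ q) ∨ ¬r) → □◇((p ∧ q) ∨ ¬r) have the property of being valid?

S4-tableau for the negation ¬(((p ∧ q) ∨ ¬r) → □◇((p ∧ q) ∨ ¬r)):
1. ¬(((p ∧ q) ∨ ¬r) → □◇((p ∧ q) ∨ ¬r)), u
2. (p ∧ q) ∨ ¬r, u
3. ¬□◇((p ∧ q) ∨ ¬r), u
4. ¬r, u
5. ¬◇((p ∧ q) ∨ ¬r), v
6. ¬((p ∧ q) ∨ ¬r), v
7. ¬(p ∧ q), v
8. r, v
9. ¬q, v
Accessibility: uRu, uRv, vRv
Complete open branch: countermodel on an S4-frame, so not valid in S4, nor in K, T (the same frame is also a K-frame and a T-frame).
S5-tableau for the negation ¬(((p ∧ q) ∨ ¬r) → □◇((p ∧ q) ∨ ¬r)):
1. ¬(((p ∧ q) ∨ ¬r) → □◇((p ∧ q) ∨ ¬r)), u
2. (p ∧ q) ∨ ¬r, u
3. ¬□◇((p ∧ q) ∨ ¬r), u
4. p ∧ q, u
5. p, u
6. q, u
7. ¬◇((p ∧ q) ∨ ¬r), v
8. ¬((p ∧ q) ∨ ¬r), u
9. ¬(p ∧ q), u
10. r, u
11. ¬((p ∧ q) ∨ ¬r), v
12. ¬(p ∧ q), v
13. r, v
14. ¬q, u
Accessibility: uRu, uRv, vRu, vRv
Branch closes: q and ¬q both at u.
Every branch closes (one shown): valid in S5.

S5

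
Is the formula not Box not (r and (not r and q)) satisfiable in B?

1. not Box not (r and (not r and q)), w0
2. r and (not r and q), w1   [neg-Box-rule on 1: fresh world w1, w0Rw1]
3. r, w1   [and-rule on 2]
4. not r and q, w1   [and-rule on 2]
5. not r, w1   [and-rule on 4]
6. q, w1   [and-rule on 4]
Accessibility: w0Rw0, w0Rw1, w1Rw0, w1Rw1
Branch closes: r and not r both at w1.
(One branch shown.) All branches close.

Unsatisfiable (every branch closes)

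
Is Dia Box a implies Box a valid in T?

Tableau for the negation not (Dia Box a implies Box a):
1. not (Dia Box a implies Box a), u
2. Dia Box a, u
3. not Box a, u
4. Box a, v
5. a, v
6. not a, w
Accessibility: uRu, uRv, uRw, vRv, wRw
The negation has an open branch (countermodel exists).

No, not valid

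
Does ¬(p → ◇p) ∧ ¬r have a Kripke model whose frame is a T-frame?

1. ¬(p → ◇p) ∧ ¬r, u
2. ¬(p → ◇p), u
3. ¬r, u
4. p, u
5. ¬◇p, u
6. ¬p, u
Accessibility: uRu
Branch closes: p and ¬p both at u.
Every branch closes; the branch above is one of them.

No, unsatisfiable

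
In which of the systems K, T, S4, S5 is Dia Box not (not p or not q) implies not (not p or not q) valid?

S4-tableau for the negation not (Dia Box not (not p or not q) implies not (not p or not q)):
1. not (Dia Box not (not p or not q) implies not (not p or not q)), 0
2. Dia Box not (not p or not q), 0
3. not p or not q, 0
4. not q, 0
5. Box not (not p or not q), 1
6. not (not p or not q), 1
7. p, 1
8. q, 1
Accessibility: 0R0, 0R1, 1R1
Complete open branch: countermodel on an S4-frame, so not valid in S4, nor in K, T (the same frame is also a K-frame and a T-frame).
S5-tableau for the negation not (Dia Box not (not p or not q) implies not (not p or not q)):
1. not (Dia Box not (not p or not q) implies not (not p or not q)), 0
2. Dia Box not (not p or not q), 0
3. not p or not q, 0
4. not q, 0
5. Box not (not p or not q), 1
6. not (not p or not q), 0
7. p, 0
8. q, 0
Accessibility: 0R0, 0R1, 1R0, 1R1
Branch closes: q and not q both at 0.
Every branch closes (one shown): valid in S5.

S5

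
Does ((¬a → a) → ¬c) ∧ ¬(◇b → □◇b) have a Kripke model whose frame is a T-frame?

1. ((¬a → a) → ¬c) ∧ ¬(◇b → □◇b), 0
2. (¬a → a) → ¬c, 0
3. ¬(◇b → □◇b), 0
4. ◇b, 0
5. ¬□◇b, 0
6. ¬c, 0
7. b, 1
8. ¬◇b, 2
9. ¬b, 2
Accessibility: 0R0, 0R1, 0R2, 1R1, 2R2

Satisfiable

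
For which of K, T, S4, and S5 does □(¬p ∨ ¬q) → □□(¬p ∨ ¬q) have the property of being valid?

S4, S5

T-tableau for the negation ¬(□(¬p ∨ ¬q) → □□(¬p ∨ ¬q)):
1. ¬(□(¬p ∨ ¬q) → □□(¬p ∨ ¬q)), u
2. □(¬p ∨ ¬q), u   [¬→-rule on 1]
3. ¬□□(¬p ∨ ¬q), u   [¬→-rule on 1]
4. ¬p ∨ ¬q, u   [□-rule on 2 via uRu]
5. ¬q, u   [∨-rule on 4 (branches; this branch)]
6. ¬□(¬p ∨ ¬q), v   [¬□-rule on 3: fresh world v, uRv]
7. ¬p ∨ ¬q, v   [□-rule on 2 via uRv]
8. ¬q, v   [∨-rule on 7 (branches; this branch)]
9. ¬(¬p ∨ ¬q), w   [¬□-rule on 6: fresh world w, vRw]
10. p, w   [¬∨-rule on 9]
11. q, w   [¬∨-rule on 9]
Accessibility: uRu, uRv, vRv, vRw, wRw
Complete open branch: countermodel on a T-frame, so not valid in T, nor in K (the same frame is also a K-frame).
S4-tableau for the negation ¬(□(¬p ∨ ¬q) → □□(¬p ∨ ¬q)):
1. ¬(□(¬p ∨ ¬q) → □□(¬p ∨ ¬q)), u
2. □(¬p ∨ ¬q), u   [¬→-rule on 1]
3. ¬□□(¬p ∨ ¬q), u   [¬→-rule on 1]
4. ¬p ∨ ¬q, u   [□-rule on 2 via uRu]
5. ¬q, u   [∨-rule on 4 (branches; this branch)]
6. ¬□(¬p ∨ ¬q), v   [¬□-rule on 3: fresh world v, uRv]
7. ¬p ∨ ¬q, v   [□-rule on 2 via uRv]
8. ¬q, v   [∨-rule on 7 (branches; this branch)]
9. ¬(¬p ∨ ¬q), w   [¬□-rule on 6: fresh world w, vRw]
10. p, w   [¬∨-rule on 9]
11. q, w   [¬∨-rule on 9]
12. ¬p ∨ ¬q, w   [□-rule on 2 via uRw]
13. ¬q, w   [∨-rule on 12 (branches; this branch)]
Accessibility: uRu, uRv, uRw, vRv, vRw, wRw
Branch closes: q and ¬q both at w.
Every branch closes (one shown): valid in S4, hence also in S5 (every theorem of S4 is a theorem of S5).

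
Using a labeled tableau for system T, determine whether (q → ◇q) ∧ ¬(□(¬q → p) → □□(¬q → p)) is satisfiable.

1. (q → ◇q) ∧ ¬(□(¬q → p) → □□(¬q → p)), u
2. q → ◇q, u
3. ¬(□(¬q → p) → □□(¬q → p)), u
4. □(¬q → p), u
5. ¬□□(¬q → p), u
6. ¬q → p, u
7. ◇q, u
8. p, u
9. ¬□(¬q → p), v
10. ¬q → p, v
11. p, v
12. q, w
13. ¬q → p, w
14. p, w
15. ¬(¬q → p), x
16. ¬q, x
17. ¬p, x
Accessibility: uRu, uRv, uRw, vRv, vRx, wRw, xRx

Satisfiable (open branch found)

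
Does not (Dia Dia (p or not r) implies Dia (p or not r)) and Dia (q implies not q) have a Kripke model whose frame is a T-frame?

Satisfiable (open branch found)

1. not (Dia Dia (p or not r) implies Dia (p or not r)) and Dia (q implies not q), u
2. not (Dia Dia (p or not r) implies Dia (p or not r)), u
3. Dia (q implies not q), u
4. Dia Dia (p or not r), u
5. not Dia (p or not r), u
6. not (p or not r), u
7. not p, u
8. r, u
9. q implies not q, v
10. not (p or not r), v
11. not p, v
12. r, v
13. not q, v
14. Dia (p or not r), w
15. not (p or not r), w
16. not p, w
17. r, w
18. p or not r, x
19. not r, x
Accessibility: uRu, uRv, uRw, vRv, wRw, wRx, xRx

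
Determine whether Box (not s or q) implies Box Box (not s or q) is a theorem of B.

No, not valid

Tableau for the negation not (Box (not s or q) implies Box Box (not s or q)):
1. not (Box (not s or q) implies Box Box (not s or q)), 0
2. Box (not s or q), 0
3. not Box Box (not s or q), 0
4. not s or q, 0
5. q, 0
6. not Box (not s or q), 1
7. not s or q, 1
8. q, 1
9. not (not s or q), 2
10. s, 2
11. not q, 2
Accessibility: 0R0, 0R1, 1R0, 1R1, 1R2, 2R1, 2R2
The negation has an open branch (countermodel exists).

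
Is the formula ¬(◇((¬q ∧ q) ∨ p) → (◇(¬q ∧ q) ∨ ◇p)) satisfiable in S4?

1. ¬(◇((¬q ∧ q) ∨ p) → (◇(¬q ∧ q) ∨ ◇p)), 0
2. ◇((¬q ∧ q) ∨ p), 0
3. ¬(◇(¬q ∧ q) ∨ ◇p), 0
4. ¬◇(¬q ∧ q), 0
5. ¬◇p, 0
6. ¬(¬q ∧ q), 0
7. ¬p, 0
8. ¬q, 0
9. (¬q ∧ q) ∨ p, 1
10. ¬(¬q ∧ q), 1
11. ¬p, 1
12. ¬q ∧ q, 1
13. ¬q, 1
14. q, 1
Accessibility: 0R0, 0R1, 1R1
Branch closes: q and ¬q both at 1.
Every branch closes; the branch above is one of them.

No, unsatisfiable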